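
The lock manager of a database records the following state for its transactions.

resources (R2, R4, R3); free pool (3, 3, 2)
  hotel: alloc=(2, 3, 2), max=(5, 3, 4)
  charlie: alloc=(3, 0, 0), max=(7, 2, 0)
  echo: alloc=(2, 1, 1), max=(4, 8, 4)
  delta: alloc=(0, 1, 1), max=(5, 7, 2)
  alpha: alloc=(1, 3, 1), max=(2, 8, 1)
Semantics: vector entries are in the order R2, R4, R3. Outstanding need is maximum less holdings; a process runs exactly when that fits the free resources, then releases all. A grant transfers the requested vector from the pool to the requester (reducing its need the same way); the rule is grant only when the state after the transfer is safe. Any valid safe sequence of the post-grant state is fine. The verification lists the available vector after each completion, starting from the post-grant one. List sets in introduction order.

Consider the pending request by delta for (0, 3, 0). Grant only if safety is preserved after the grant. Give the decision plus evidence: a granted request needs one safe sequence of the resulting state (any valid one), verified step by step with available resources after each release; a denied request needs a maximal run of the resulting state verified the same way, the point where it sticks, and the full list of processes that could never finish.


GRANT: granting preserves safety; a valid post-grant sequence is hotel, delta, alpha, echo, charlie.
Key observation: even at the reduced pool (3, 0, 2), hotel fits immediately, so safety survives the grant.
Step-by-step check of the post-grant state:
  pool = (3, 0, 2)
  hotel: need (3, 0, 2) fits (3, 0, 2); releases (2, 3, 2), pool now (5, 3, 4)
  delta: need (5, 3, 1) fits (5, 3, 4); releases (0, 4, 1), pool now (5, 7, 5)
  alpha: need (1, 5, 0) fits (5, 7, 5); releases (1, 3, 1), pool now (6, 10, 6)
  echo: need (2, 7, 3) fits (6, 10, 6); releases (2, 1, 1), pool now (8, 11, 7)
  charlie: need (4, 2, 0) fits (8, 11, 7); releases (3, 0, 0), pool now (11, 11, 7)


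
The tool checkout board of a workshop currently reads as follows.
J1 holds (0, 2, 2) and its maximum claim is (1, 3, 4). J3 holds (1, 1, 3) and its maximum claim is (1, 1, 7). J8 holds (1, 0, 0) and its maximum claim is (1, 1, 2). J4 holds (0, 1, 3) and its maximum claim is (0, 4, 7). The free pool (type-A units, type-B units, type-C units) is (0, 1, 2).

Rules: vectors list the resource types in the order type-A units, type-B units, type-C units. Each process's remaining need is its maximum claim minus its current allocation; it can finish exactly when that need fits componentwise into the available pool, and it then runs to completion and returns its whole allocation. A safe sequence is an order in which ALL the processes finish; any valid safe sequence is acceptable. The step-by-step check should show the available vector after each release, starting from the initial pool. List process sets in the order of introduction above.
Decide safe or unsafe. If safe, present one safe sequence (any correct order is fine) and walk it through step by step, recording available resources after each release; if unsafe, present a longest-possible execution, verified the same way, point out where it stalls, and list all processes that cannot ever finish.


The state is SAFE; one workable sequence: J8, J1, J3, J4.
Key observation: J8 is the earliest step where a requested resource binds exactly: need (0, 1, 2), pool (0, 1, 2) at its turn.
Step-by-step check:
  pool = (0, 1, 2)
  J8: need (0, 1, 2) fits (0, 1, 2); releases (1, 0, 0), pool now (1, 1, 2)
  J1: need (1, 1, 2) fits (1, 1, 2); releases (0, 2, 2), pool now (1, 3, 4)
  J3: need (0, 0, 4) fits (1, 3, 4); releases (1, 1, 3), pool now (2, 4, 7)
  J4: need (0, 3, 4) fits (2, 4, 7); releases (0, 1, 3), pool now (2, 5, 10)


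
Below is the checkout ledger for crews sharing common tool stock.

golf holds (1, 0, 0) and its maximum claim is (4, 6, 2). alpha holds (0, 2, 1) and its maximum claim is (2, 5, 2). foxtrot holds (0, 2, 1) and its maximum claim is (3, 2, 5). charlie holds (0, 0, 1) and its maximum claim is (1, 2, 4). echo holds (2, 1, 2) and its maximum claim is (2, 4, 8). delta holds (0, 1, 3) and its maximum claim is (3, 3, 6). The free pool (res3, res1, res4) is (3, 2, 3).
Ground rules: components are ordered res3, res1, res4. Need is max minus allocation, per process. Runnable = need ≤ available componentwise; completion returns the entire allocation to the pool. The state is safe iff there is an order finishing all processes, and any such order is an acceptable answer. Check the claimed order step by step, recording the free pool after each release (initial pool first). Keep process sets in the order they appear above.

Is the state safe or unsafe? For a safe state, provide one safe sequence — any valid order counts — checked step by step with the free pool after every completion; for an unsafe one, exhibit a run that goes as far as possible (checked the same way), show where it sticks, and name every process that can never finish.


The state is SAFE; one workable sequence: charlie, delta, alpha, foxtrot, golf, echo.
Key observation: charlie is the earliest step where a requested resource binds exactly: need (1, 2, 3), pool (3, 2, 3) at its turn.
Step-by-step check:
  pool = (3, 2, 3)
  charlie: need (1, 2, 3) fits (3, 2, 3); releases (0, 0, 1), pool now (3, 2, 4)
  delta: need (3, 2, 3) fits (3, 2, 4); releases (0, 1, 3), pool now (3, 3, 7)
  alpha: need (2, 3, 1) fits (3, 3, 7); releases (0, 2, 1), pool now (3, 5, 8)
  foxtrot: need (3, 0, 4) fits (3, 5, 8); releases (0, 2, 1), pool now (3, 7, 9)
  golf: need (3, 6, 2) fits (3, 7, 9); releases (1, 0, 0), pool now (4, 7, 9)
  echo: need (0, 3, 6) fits (4, 7, 9); releases (2, 1, 2), pool now (6, 8, 11)


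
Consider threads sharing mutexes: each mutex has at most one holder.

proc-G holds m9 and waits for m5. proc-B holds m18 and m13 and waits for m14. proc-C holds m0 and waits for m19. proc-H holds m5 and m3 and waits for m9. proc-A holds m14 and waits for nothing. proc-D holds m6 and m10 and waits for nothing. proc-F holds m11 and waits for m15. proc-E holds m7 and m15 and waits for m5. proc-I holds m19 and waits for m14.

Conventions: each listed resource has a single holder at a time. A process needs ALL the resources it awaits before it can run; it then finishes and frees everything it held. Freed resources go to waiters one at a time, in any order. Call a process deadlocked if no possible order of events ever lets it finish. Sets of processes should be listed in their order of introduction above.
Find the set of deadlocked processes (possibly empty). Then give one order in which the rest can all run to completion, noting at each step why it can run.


Deadlocked set: proc-G, proc-H, proc-F and proc-E.
Key observation: the loop proc-G -> proc-H -> proc-G blocks itself forever; proc-F and proc-E wait into the deadlock from upstream.
A valid finishing order for the others: proc-D, proc-A, proc-I, proc-B, proc-C.
Step-by-step check:
  proc-D: no waits; runs immediately, freeing m6 and m10
  proc-A: no waits; runs immediately, freeing m14
  run proc-I (all its waits — m14 — are resolved); releases m19
  run proc-B (all its waits — m14 — are resolved); releases m18 and m13
  run proc-C (all its waits — m19 — are resolved); releases m0


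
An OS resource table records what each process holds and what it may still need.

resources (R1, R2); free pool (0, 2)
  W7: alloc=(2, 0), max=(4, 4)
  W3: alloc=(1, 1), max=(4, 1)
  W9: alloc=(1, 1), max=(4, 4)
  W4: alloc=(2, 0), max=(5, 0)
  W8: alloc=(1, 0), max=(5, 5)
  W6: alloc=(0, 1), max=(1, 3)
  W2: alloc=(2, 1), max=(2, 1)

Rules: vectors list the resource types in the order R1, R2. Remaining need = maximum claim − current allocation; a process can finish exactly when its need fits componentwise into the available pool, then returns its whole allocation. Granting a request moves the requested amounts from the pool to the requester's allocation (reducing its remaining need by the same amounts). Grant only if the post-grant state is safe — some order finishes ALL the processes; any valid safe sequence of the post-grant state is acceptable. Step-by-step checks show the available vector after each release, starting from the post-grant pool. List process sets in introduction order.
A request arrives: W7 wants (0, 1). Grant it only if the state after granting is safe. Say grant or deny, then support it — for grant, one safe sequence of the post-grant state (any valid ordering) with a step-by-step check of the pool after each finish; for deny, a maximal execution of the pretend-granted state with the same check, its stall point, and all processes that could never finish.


GRANT. The post-grant state is safe; one safe sequence: W2, W6, W7, W9, W4, W8, W3.
Key observation: granting shrinks the pool to (0, 1), yet W2 still fits and the chain goes through.
Verifying the post-grant state step by step:
  pool = (0, 1)
  run W2 (needs (0, 0), free (0, 1)); after release of (2, 1) the pool is (2, 2)
  run W6 (needs (1, 2), free (2, 2)); after release of (0, 1) the pool is (2, 3)
  run W7 (needs (2, 3), free (2, 3)); after release of (2, 1) the pool is (4, 4)
  run W9 (needs (3, 3), free (4, 4)); after release of (1, 1) the pool is (5, 5)
  run W4 (needs (3, 0), free (5, 5)); after release of (2, 0) the pool is (7, 5)
  run W8 (needs (4, 5), free (7, 5)); after release of (1, 0) the pool is (8, 5)
  run W3 (needs (3, 0), free (8, 5)); after release of (1, 1) the pool is (9, 6)


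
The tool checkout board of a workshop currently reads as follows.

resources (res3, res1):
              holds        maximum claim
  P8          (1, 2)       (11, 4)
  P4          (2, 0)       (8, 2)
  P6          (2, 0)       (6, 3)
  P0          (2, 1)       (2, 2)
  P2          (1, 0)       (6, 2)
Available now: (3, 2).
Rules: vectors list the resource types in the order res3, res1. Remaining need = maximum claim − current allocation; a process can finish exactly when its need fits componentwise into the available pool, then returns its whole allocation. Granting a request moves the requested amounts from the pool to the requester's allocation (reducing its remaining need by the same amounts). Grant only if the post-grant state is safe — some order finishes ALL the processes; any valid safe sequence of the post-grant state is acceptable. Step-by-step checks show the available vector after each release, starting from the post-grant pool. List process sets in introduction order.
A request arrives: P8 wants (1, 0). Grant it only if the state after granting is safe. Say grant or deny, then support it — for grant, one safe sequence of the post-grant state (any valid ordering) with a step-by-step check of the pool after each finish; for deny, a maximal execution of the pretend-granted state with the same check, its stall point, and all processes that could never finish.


GRANT. The post-grant state is safe; one safe sequence: P0, P6, P2, P4, P8.
Key observation: even at the reduced pool (2, 2), P0 fits immediately, so safety survives the grant.
Step-by-step check of the post-grant state:
  pool = (2, 2)
  P0: need (0, 1) fits (2, 2); releases (2, 1), pool now (4, 3)
  P6: need (4, 3) fits (4, 3); releases (2, 0), pool now (6, 3)
  P2: need (5, 2) fits (6, 3); releases (1, 0), pool now (7, 3)
  P4: need (6, 2) fits (7, 3); releases (2, 0), pool now (9, 3)
  P8: need (9, 2) fits (9, 3); releases (2, 2), pool now (11, 5)


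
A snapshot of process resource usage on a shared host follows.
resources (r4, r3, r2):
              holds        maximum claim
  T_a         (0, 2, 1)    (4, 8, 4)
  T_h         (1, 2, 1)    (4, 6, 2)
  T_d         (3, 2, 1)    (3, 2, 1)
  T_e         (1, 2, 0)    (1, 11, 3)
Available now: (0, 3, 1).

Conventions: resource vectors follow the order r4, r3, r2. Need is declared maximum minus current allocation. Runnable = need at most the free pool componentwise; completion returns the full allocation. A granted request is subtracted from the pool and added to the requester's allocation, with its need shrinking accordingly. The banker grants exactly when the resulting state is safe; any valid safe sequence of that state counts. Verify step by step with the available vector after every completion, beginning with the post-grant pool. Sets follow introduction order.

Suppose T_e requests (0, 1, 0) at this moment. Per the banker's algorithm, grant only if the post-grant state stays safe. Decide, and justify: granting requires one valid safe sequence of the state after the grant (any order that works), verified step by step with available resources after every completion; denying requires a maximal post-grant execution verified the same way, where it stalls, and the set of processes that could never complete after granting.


GRANT: granting preserves safety; a valid post-grant sequence is T_d, T_h, T_a, T_e.
Key observation: (0, 2, 1) free after granting still covers T_d first, and each release covers the next.
Check on the post-grant state, step by step:
  pool = (0, 2, 1)
  T_d: need (0, 0, 0) fits (0, 2, 1); releases (3, 2, 1), pool now (3, 4, 2)
  T_h: need (3, 4, 1) fits (3, 4, 2); releases (1, 2, 1), pool now (4, 6, 3)
  T_a: need (4, 6, 3) fits (4, 6, 3); releases (0, 2, 1), pool now (4, 8, 4)
  T_e: need (0, 8, 3) fits (4, 8, 4); releases (1, 3, 0), pool now (5, 11, 4)


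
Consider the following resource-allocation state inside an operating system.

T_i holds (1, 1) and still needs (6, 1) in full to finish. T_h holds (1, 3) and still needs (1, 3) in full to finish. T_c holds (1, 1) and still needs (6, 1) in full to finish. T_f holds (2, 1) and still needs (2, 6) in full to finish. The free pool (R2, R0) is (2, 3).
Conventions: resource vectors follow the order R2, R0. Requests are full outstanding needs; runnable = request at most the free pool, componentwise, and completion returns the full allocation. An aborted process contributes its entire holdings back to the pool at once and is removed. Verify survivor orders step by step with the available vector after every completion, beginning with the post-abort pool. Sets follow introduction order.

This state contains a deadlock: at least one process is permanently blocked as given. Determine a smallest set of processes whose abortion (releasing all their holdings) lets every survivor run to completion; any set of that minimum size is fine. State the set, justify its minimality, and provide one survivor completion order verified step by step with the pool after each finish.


Minimum abort set: T_c.
Key observation: no ordering could ever have run T_i before the abort of T_c; with (1, 1) back in the pool it fits at step 3.
Minimality: the empty abort set fails — the state is deadlocked as it stands.
One survivor order: T_h, T_f, T_i. Verifying each step (post-abort pool first):
  pool = (3, 4)
  T_h needs (1, 3) <= (3, 4) -> finishes; pool += (1, 3) = (4, 7)
  T_f needs (2, 6) <= (4, 7) -> finishes; pool += (2, 1) = (6, 8)
  T_i needs (6, 1) <= (6, 8) -> finishes; pool += (1, 1) = (7, 9)


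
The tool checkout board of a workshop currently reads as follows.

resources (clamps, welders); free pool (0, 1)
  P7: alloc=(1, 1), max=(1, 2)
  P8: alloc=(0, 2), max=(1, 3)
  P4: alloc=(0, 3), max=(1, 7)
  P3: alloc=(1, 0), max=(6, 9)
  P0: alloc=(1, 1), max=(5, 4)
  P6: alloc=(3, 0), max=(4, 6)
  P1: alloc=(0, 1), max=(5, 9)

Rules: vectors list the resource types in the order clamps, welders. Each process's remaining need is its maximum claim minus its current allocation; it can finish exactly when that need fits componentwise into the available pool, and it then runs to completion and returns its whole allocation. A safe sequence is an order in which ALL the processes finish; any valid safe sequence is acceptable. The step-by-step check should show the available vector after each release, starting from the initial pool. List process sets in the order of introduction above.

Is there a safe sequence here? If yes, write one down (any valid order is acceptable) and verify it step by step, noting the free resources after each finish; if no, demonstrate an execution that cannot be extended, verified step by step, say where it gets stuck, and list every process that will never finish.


SAFE, for example via the order P7, P8, P4, P6, P0, P1, P3.
Key observation: at P7 the run first touches a limit — (0, 1) against (0, 1), exact on a resource it actually requests.
Verifying each step:
  pool = (0, 1)
  P7 needs (0, 1) <= (0, 1) -> finishes; pool += (1, 1) = (1, 2)
  P8 needs (1, 1) <= (1, 2) -> finishes; pool += (0, 2) = (1, 4)
  P4 needs (1, 4) <= (1, 4) -> finishes; pool += (0, 3) = (1, 7)
  P6 needs (1, 6) <= (1, 7) -> finishes; pool += (3, 0) = (4, 7)
  P0 needs (4, 3) <= (4, 7) -> finishes; pool += (1, 1) = (5, 8)
  P1 needs (5, 8) <= (5, 8) -> finishes; pool += (0, 1) = (5, 9)
  P3 needs (5, 9) <= (5, 9) -> finishes; pool += (1, 0) = (6, 9)


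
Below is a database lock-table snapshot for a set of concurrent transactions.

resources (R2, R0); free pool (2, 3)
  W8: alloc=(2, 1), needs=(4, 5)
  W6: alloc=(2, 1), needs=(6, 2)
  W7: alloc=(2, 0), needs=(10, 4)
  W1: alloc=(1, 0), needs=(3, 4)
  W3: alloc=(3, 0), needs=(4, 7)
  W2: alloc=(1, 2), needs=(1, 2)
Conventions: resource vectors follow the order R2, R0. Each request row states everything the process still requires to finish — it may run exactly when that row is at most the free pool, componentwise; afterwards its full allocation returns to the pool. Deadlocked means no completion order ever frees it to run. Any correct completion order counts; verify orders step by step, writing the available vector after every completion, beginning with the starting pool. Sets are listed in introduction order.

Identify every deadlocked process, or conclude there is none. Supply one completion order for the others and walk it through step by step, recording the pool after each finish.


The deadlocked set is empty.
Key observation: W2 fits the free pool immediately, and its release cascades until everyone finishes.
A valid finishing order for the others: W2, W1, W8, W6, W3, W7. Check, step by step:
  pool = (2, 3)
  W2: need (1, 2) fits (2, 3); releases (1, 2), pool now (3, 5)
  W1: need (3, 4) fits (3, 5); releases (1, 0), pool now (4, 5)
  W8: need (4, 5) fits (4, 5); releases (2, 1), pool now (6, 6)
  W6: need (6, 2) fits (6, 6); releases (2, 1), pool now (8, 7)
  W3: need (4, 7) fits (8, 7); releases (3, 0), pool now (11, 7)
  W7: need (10, 4) fits (11, 7); releases (2, 0), pool now (13, 7)


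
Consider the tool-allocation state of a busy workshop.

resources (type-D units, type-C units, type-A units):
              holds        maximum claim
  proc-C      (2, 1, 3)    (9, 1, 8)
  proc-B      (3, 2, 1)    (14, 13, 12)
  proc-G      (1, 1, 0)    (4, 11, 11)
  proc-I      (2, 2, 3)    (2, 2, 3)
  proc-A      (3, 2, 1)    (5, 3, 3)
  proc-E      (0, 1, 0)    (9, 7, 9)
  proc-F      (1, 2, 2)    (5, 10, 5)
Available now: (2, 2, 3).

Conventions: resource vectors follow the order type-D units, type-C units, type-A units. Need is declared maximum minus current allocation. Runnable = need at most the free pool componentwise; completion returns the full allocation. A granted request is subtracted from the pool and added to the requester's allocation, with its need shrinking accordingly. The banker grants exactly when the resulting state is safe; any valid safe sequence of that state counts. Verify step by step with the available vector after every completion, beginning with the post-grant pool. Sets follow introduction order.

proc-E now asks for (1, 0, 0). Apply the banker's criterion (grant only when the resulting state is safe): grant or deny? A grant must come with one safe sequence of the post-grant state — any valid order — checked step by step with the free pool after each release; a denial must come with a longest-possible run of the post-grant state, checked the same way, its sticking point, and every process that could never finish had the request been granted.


DENY: after the grant no complete ordering would exist.
Key observation: after proc-I, proc-A the pool peaks at (6, 6, 7), and each blocked process is short somewhere: proc-C on type-D units; proc-B on type-D units, type-C units, type-A units; proc-G on type-C units, type-A units; proc-E on type-D units, type-A units; proc-F on type-C units.
On the post-grant state, proc-I, proc-A is a maximal run — nothing extends it. Step-by-step check:
  pool = (1, 2, 3)
  proc-I: need (0, 0, 0) fits (1, 2, 3); releases (2, 2, 3), pool now (3, 4, 6)
  proc-A: need (2, 1, 2) fits (3, 4, 6); releases (3, 2, 1), pool now (6, 6, 7)
  proc-C cannot run: need (7, 0, 5) vs free (6, 6, 7) (insufficient type-D units)
  proc-B cannot run: need (11, 11, 11) vs free (6, 6, 7) (insufficient type-D units, type-C units and type-A units)
  proc-G cannot run: need (3, 10, 11) vs free (6, 6, 7) (insufficient type-C units and type-A units)
  proc-E cannot run: need (8, 6, 9) vs free (6, 6, 7) (insufficient type-D units and type-A units)
  proc-F cannot run: need (4, 8, 3) vs free (6, 6, 7) (insufficient type-C units)
Had the request been granted, proc-C, proc-B, proc-G, proc-E and proc-F could never finish.


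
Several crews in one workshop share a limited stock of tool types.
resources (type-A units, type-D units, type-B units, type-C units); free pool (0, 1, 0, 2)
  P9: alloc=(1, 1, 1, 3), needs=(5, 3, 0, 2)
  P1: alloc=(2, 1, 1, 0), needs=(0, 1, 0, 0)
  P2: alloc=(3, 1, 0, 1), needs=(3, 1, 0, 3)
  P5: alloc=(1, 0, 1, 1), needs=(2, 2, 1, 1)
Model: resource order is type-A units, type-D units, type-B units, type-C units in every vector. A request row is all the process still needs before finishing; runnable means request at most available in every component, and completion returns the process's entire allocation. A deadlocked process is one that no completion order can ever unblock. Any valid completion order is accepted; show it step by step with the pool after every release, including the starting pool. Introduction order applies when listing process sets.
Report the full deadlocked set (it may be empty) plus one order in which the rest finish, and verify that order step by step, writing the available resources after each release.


No process is deadlocked.
Key observation: P1 leads a chain of completions in which each release enables another process.
The rest can finish in the order P1, P5, P2, P9. Check, step by step:
  pool = (0, 1, 0, 2)
  P1: need (0, 1, 0, 0) fits (0, 1, 0, 2); releases (2, 1, 1, 0), pool now (2, 2, 1, 2)
  P5: need (2, 2, 1, 1) fits (2, 2, 1, 2); releases (1, 0, 1, 1), pool now (3, 2, 2, 3)
  P2: need (3, 1, 0, 3) fits (3, 2, 2, 3); releases (3, 1, 0, 1), pool now (6, 3, 2, 4)
  P9: need (5, 3, 0, 2) fits (6, 3, 2, 4); releases (1, 1, 1, 3), pool now (7, 4, 3, 7)


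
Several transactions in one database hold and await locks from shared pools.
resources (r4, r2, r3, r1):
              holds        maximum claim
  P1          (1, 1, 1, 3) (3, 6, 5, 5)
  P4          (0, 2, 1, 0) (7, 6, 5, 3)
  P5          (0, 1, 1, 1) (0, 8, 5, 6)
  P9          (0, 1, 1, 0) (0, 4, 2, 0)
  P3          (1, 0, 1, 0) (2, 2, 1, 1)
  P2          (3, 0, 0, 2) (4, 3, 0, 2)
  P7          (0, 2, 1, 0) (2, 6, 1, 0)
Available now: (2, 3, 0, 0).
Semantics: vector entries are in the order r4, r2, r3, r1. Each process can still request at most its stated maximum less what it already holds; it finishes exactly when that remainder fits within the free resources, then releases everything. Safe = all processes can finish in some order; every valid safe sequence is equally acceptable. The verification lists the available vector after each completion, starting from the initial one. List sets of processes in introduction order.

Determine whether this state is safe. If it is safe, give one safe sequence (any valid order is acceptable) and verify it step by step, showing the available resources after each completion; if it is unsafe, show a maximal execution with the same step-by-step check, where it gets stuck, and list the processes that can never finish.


The state is UNSAFE.
Key observation: r3 is the bottleneck — with P2, P3, P9, P7 done the pool holds (6, 6, 3, 2), short of every remaining need.
Going as far as possible: P2, P3, P9, P7; after that, nothing fits. Verifying each step:
  pool = (2, 3, 0, 0)
  P2 needs (1, 3, 0, 0) <= (2, 3, 0, 0) -> finishes; pool += (3, 0, 0, 2) = (5, 3, 0, 2)
  P3 needs (1, 2, 0, 1) <= (5, 3, 0, 2) -> finishes; pool += (1, 0, 1, 0) = (6, 3, 1, 2)
  P9 needs (0, 3, 1, 0) <= (6, 3, 1, 2) -> finishes; pool += (0, 1, 1, 0) = (6, 4, 2, 2)
  P7 needs (2, 4, 0, 0) <= (6, 4, 2, 2) -> finishes; pool += (0, 2, 1, 0) = (6, 6, 3, 2)
  P1 cannot run: need (2, 5, 4, 2) vs free (6, 6, 3, 2) (insufficient r3)
  P4 cannot run: need (7, 4, 4, 3) vs free (6, 6, 3, 2) (insufficient r4, r3 and r1)
  P5 cannot run: need (0, 7, 4, 5) vs free (6, 6, 3, 2) (insufficient r2, r3 and r1)
Never able to finish: P1, P4 and P5.


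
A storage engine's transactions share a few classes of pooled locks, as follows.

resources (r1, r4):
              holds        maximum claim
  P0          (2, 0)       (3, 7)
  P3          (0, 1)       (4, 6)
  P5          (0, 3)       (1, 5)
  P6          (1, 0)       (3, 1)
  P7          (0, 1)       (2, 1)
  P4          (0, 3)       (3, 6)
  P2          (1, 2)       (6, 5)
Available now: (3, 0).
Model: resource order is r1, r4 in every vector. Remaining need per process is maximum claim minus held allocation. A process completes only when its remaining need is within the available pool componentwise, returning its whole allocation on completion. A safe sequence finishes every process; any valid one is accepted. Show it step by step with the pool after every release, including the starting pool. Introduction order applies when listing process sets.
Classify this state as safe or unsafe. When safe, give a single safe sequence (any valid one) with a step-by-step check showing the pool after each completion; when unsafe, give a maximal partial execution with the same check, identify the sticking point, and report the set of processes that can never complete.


UNSAFE.
Key observation: the pool after P7, P6 is (4, 1); every surviving request exceeds it in r4, so progress ends there.
A maximal execution: P7, P6 — then nothing else fits. Walking it through:
  pool = (3, 0)
  P7 needs (2, 0) <= (3, 0) -> finishes; pool += (0, 1) = (3, 1)
  P6 needs (2, 1) <= (3, 1) -> finishes; pool += (1, 0) = (4, 1)
  P0 still needs (1, 7) but only (4, 1) is free — short on r4
  P3 still needs (4, 5) but only (4, 1) is free — short on r4
  P5 still needs (1, 2) but only (4, 1) is free — short on r4
  P4 still needs (3, 3) but only (4, 1) is free — short on r4
  P2 still needs (5, 3) but only (4, 1) is free — short on r1 and r4
Never able to finish: P0, P3, P5, P4 and P2.


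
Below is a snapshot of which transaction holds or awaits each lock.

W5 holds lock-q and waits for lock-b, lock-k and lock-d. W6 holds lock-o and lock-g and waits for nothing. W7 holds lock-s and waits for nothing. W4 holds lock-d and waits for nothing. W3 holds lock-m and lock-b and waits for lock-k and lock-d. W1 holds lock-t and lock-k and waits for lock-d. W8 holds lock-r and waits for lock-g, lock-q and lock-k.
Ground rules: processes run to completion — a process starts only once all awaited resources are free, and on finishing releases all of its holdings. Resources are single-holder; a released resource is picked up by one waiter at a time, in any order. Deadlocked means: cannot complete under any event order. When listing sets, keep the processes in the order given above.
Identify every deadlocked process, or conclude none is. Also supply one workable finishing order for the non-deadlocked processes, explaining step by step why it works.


The deadlocked set is empty.
Key observation: no waiting chain loops back on itself — every chain ends at a process that waits on nothing, so everyone eventually runs.
One completion order for the rest: W4, W1, W3, W6, W5, W7, W8.
Check, step by step:
  W4: no waits; runs immediately, freeing lock-d
  run W1 (all its waits — lock-d — are resolved); releases lock-t and lock-k
  run W3 (all its waits — lock-k and lock-d — are resolved); releases lock-m and lock-b
  W6: no waits; runs immediately, freeing lock-o and lock-g
  run W5 (all its waits — lock-b, lock-k and lock-d — are resolved); releases lock-q
  W7: no waits; runs immediately, freeing lock-s
  run W8 (all its waits — lock-g, lock-q and lock-k — are resolved); releases lock-r


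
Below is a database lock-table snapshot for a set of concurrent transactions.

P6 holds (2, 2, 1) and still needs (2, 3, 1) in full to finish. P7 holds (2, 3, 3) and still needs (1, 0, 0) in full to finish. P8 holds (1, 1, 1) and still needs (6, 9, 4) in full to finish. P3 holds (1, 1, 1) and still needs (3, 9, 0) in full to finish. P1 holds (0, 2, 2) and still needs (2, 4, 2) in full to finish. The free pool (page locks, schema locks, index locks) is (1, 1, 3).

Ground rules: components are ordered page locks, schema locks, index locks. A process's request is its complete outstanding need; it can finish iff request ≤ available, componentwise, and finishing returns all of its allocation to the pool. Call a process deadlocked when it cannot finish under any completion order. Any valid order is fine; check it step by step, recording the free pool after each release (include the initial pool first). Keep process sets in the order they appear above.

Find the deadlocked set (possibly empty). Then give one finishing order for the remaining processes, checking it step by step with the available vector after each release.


The deadlocked set is P8 and P3.
Key observation: the wall is schema locks: completing P7, P6, P1 brings the pool only to (5, 8, 9), and all the rest need more.
One completion order for the rest: P7, P6, P1. Step-by-step check:
  pool = (1, 1, 3)
  P7: need (1, 0, 0) fits (1, 1, 3); releases (2, 3, 3), pool now (3, 4, 6)
  P6: need (2, 3, 1) fits (3, 4, 6); releases (2, 2, 1), pool now (5, 6, 7)
  P1: need (2, 4, 2) fits (5, 6, 7); releases (0, 2, 2), pool now (5, 8, 9)
None of the blocked processes ever fits:
  P8 still needs (6, 9, 4) but only (5, 8, 9) is free — short on page locks and schema locks
  P3 still needs (3, 9, 0) but only (5, 8, 9) is free — short on schema locks


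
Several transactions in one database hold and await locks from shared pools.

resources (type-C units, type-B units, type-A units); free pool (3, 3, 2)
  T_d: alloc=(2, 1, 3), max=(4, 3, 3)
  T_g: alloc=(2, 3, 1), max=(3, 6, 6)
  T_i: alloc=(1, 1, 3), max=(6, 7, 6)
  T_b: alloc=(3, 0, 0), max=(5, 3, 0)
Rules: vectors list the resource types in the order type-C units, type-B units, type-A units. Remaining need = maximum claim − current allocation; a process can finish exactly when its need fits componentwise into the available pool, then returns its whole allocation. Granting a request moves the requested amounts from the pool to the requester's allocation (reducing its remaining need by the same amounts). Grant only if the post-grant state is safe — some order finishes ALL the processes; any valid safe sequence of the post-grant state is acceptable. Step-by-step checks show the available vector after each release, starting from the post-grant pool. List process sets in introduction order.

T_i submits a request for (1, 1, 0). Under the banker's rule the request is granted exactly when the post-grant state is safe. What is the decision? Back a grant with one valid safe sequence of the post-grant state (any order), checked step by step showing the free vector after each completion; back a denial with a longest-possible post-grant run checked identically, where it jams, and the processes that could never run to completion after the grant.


GRANT — the state after the grant stays safe, e.g. via T_d, T_g, T_i, T_b.
Key observation: with (2, 2, 2) left after the transfer, T_d can run at once — the state stays safe.
Verifying the post-grant state step by step:
  pool = (2, 2, 2)
  run T_d (needs (2, 2, 0), free (2, 2, 2)); after release of (2, 1, 3) the pool is (4, 3, 5)
  run T_g (needs (1, 3, 5), free (4, 3, 5)); after release of (2, 3, 1) the pool is (6, 6, 6)
  run T_i (needs (4, 5, 3), free (6, 6, 6)); after release of (2, 2, 3) the pool is (8, 8, 9)
  run T_b (needs (2, 3, 0), free (8, 8, 9)); after release of (3, 0, 0) the pool is (11, 8, 9)


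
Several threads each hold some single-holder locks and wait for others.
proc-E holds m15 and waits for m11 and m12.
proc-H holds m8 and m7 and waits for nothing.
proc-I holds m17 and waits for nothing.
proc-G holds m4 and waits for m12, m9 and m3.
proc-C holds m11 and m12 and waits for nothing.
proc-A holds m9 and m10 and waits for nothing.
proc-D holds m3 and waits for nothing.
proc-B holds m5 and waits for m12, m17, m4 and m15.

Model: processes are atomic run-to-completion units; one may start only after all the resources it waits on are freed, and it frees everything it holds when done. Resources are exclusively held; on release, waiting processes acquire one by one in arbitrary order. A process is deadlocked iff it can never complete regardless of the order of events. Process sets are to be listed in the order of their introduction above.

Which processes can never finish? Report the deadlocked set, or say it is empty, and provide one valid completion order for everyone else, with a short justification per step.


The deadlocked set is empty.
Key observation: every chain of waits terminates; starting from the processes that wait on nothing, all the rest unlock in turn.
The rest can finish in the order proc-I, proc-C, proc-H, proc-D, proc-E, proc-A, proc-G, proc-B.
Check, step by step:
  proc-I: no waits; runs immediately, freeing m17
  proc-C: no waits; runs immediately, freeing m11 and m12
  proc-H: no waits; runs immediately, freeing m8 and m7
  proc-D: no waits; runs immediately, freeing m3
  proc-E waits on m11 and m12 — all released -> runs and releases m15
  proc-A: no waits; runs immediately, freeing m9 and m10
  proc-G waits on m12, m9 and m3 — all released -> runs and releases m4
  proc-B waits on m12, m17, m4 and m15 — all released -> runs and releases m5


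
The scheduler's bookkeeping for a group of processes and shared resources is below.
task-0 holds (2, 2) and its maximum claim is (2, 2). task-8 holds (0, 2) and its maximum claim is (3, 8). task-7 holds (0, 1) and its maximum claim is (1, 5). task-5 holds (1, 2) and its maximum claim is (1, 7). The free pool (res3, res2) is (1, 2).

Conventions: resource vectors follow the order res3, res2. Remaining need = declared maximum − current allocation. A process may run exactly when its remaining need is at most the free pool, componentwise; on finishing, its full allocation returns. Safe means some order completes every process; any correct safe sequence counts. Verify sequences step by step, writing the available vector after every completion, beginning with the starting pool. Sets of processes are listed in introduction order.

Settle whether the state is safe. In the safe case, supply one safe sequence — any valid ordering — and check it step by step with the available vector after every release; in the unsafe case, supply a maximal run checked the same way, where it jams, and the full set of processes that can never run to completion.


SAFE, for example via the order task-0, task-7, task-5, task-8.
Key observation: at task-7 the run first touches a limit — (1, 4) against (3, 4), exact on a resource it actually requests.
Walking it through:
  pool = (1, 2)
  task-0: need (0, 0) fits (1, 2); releases (2, 2), pool now (3, 4)
  task-7: need (1, 4) fits (3, 4); releases (0, 1), pool now (3, 5)
  task-5: need (0, 5) fits (3, 5); releases (1, 2), pool now (4, 7)
  task-8: need (3, 6) fits (4, 7); releases (0, 2), pool now (4, 9)


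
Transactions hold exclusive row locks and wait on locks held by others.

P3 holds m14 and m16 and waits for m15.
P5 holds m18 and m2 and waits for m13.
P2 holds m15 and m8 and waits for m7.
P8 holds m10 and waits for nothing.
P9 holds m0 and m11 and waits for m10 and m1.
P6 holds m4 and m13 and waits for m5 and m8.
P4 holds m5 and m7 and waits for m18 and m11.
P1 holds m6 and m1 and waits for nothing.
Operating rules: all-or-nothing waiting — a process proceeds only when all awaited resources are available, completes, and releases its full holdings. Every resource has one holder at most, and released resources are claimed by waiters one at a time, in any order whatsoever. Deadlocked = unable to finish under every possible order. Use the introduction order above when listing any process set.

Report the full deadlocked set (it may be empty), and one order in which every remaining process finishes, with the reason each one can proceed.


The deadlocked set is P3, P5, P2, P6 and P4.
Key observation: the cycle P2 -> P4 -> P5 -> P6 -> P2 can never break — each member waits on the next; P3 waits into the deadlock from upstream.
The rest can finish in the order P8, P1, P9.
Step-by-step check:
  run P8 (it waits on nothing); releases m10
  run P1 (it waits on nothing); releases m6 and m1
  run P9 (all its waits — m10 and m1 — are resolved); releases m0 and m11


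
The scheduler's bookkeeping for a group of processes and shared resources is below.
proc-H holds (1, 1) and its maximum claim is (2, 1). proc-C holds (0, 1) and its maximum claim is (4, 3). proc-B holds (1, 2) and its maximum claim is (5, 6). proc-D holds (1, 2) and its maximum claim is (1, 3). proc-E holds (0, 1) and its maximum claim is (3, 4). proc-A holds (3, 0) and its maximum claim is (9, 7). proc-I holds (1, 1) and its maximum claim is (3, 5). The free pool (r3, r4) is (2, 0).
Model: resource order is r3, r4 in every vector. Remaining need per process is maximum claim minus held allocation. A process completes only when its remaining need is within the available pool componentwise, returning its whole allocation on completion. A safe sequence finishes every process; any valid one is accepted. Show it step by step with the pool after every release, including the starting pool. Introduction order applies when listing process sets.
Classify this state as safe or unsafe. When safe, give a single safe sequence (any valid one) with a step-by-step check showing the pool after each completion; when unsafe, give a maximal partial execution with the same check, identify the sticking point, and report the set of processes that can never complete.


The state is SAFE; one workable sequence: proc-H, proc-D, proc-E, proc-B, proc-I, proc-C, proc-A.
Key observation: at proc-D the run first touches a limit — (0, 1) against (3, 1), exact on a resource it actually requests.
Walking it through:
  pool = (2, 0)
  run proc-H (needs (1, 0), free (2, 0)); after release of (1, 1) the pool is (3, 1)
  run proc-D (needs (0, 1), free (3, 1)); after release of (1, 2) the pool is (4, 3)
  run proc-E (needs (3, 3), free (4, 3)); after release of (0, 1) the pool is (4, 4)
  run proc-B (needs (4, 4), free (4, 4)); after release of (1, 2) the pool is (5, 6)
  run proc-I (needs (2, 4), free (5, 6)); after release of (1, 1) the pool is (6, 7)
  run proc-C (needs (4, 2), free (6, 7)); after release of (0, 1) the pool is (6, 8)
  run proc-A (needs (6, 7), free (6, 8)); after release of (3, 0) the pool is (9, 8)


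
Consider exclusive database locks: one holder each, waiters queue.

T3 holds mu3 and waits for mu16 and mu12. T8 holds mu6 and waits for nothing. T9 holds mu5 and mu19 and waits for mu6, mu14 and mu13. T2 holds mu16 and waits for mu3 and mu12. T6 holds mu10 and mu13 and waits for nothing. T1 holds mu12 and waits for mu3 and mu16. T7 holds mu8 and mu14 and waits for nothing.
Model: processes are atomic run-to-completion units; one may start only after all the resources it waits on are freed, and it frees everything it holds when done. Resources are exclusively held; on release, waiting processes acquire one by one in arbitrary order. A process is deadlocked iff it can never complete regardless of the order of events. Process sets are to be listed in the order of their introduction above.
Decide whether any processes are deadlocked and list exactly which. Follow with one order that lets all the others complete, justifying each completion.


Deadlocked set: T3, T2 and T1.
Key observation: along T3 -> T2 -> T3, each member waits on what the next one holds — a deadlock; T1 is caught in further circular waits.
The rest can finish in the order T8, T6, T7, T9.
Walking it through:
  run T8 (it waits on nothing); releases mu6
  run T6 (it waits on nothing); releases mu10 and mu13
  run T7 (it waits on nothing); releases mu8 and mu14
  T9 waits on mu6, mu14 and mu13 — all released -> runs and releases mu5 and mu19
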